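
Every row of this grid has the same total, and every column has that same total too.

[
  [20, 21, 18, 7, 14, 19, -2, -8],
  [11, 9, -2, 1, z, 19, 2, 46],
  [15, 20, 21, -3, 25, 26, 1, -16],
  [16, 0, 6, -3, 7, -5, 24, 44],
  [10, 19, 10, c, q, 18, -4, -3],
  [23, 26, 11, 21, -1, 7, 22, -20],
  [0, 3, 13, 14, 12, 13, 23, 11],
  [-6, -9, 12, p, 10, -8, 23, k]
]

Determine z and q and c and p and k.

z = 3, q = 19, c = 20, p = 32, k = 35

Rows 1 and 3 both sum to 89, so that's the common total.
Column 8 has -8 + 46 − 16 + 44 − 3 − 20 + 11 = 54; the blank must be 89 − 54 = 35.
Row 2 has 11 + 9 − 2 + 1 + 19 + 2 + 46 = 86; the blank must be 89 − 86 = 3.
Column 5 has 14 + 3 + 25 + 7 − 1 + 12 + 10 = 70; the blank must be 89 − 70 = 19.
Row 5 has 10 + 19 + 10 + 19 + 18 − 4 − 3 = 69; the blank must be 89 − 69 = 20.
Row 8 has -6 − 9 + 12 + 10 − 8 + 23 + 35 = 57; the blank must be 89 − 57 = 32.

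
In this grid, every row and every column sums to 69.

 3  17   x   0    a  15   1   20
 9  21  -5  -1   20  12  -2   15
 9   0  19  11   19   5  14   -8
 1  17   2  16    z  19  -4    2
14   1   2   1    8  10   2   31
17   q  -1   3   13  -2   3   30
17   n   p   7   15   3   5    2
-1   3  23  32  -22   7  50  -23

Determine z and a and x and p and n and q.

z = 16, a = 0, x = 13, p = 16, n = 4, q = 6

Row 4 has 1 + 17 + 2 + 16 + 19 − 4 + 2 = 53; the blank must be 69 − 53 = 16.
Column 5 has 20 + 19 + 16 + 8 + 13 + 15 − 22 = 69; the blank must be 69 − 69 = 0.
Row 6 has 17 − 1 + 3 + 13 − 2 + 3 + 30 = 63; the blank must be 69 − 63 = 6.
Column 2 has 17 + 21 + 0 + 17 + 1 + 6 + 3 = 65; the blank must be 69 − 65 = 4.
Row 7 has 17 + 4 + 7 + 15 + 3 + 5 + 2 = 53; the blank must be 69 − 53 = 16.
Row 1 has 3 + 17 + 0 + 0 + 15 + 1 + 20 = 56; the blank must be 69 − 56 = 13.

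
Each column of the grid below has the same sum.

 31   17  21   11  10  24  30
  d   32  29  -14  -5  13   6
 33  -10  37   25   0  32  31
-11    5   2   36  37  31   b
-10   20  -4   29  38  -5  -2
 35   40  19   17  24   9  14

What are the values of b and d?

b = 25, d = 26

Column 4 sums to 104 and so does column 6; that's the common total.
In column 7 the known cells total 79, leaving 104 − 79 = 25.
In column 1 the known cells total 78, leaving 104 − 78 = 26.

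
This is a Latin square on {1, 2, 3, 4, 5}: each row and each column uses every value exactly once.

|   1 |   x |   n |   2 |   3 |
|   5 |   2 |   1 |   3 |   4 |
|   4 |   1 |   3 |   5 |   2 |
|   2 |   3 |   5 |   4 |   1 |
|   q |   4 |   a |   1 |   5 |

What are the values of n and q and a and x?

Cell (1,2): column 2 already has {1, 2, 3, 4} → 5.
For row 1, column 3: row 1 already has {1, 2, 3, 5}; that leaves 4.
For row 5, column 1: column 1 already has {1, 2, 4, 5}; that leaves 3.
At (row 5, col 3): row 5 already has {1, 3, 4, 5}, so the value is 2.

n = 4, q = 3, a = 2, x = 5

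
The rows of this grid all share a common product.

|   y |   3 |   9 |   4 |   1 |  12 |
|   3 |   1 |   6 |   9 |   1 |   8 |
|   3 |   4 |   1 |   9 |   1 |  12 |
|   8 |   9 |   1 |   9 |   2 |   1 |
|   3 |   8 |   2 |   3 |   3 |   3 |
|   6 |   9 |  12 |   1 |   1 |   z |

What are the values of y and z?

y = 1, z = 2

Rows 3 and 5 each multiply to 1296, so every row has product 1296.
Row 1: 3×9×4×1×12 = 1296, so the missing entry is 1296 ÷ 1296 = 1.
Row 6: 6×9×12×1×1 = 648, so the missing entry is 1296 ÷ 648 = 2.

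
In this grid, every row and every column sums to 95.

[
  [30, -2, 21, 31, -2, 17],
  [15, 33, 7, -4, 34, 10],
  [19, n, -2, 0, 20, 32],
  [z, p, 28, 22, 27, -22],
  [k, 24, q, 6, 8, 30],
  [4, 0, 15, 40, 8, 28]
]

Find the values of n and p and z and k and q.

The known cells in row 3 total 69, leaving 95 − 69 = 26 for the blank.
The known cells in column 2 total 81, leaving 95 − 81 = 14 for the blank.
The known cells in column 3 total 69, leaving 95 − 69 = 26 for the blank.
The known cells in row 5 total 94, leaving 95 − 94 = 1 for the blank.
The known cells in row 4 total 69, leaving 95 − 69 = 26 for the blank.

n = 26, p = 14, z = 26, k = 1, q = 26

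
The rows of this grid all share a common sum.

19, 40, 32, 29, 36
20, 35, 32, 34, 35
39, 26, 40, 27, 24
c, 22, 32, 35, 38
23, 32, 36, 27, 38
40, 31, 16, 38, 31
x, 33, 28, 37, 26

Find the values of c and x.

c = 29, x = 32

The complete rows each total 156.
Row 4 is missing 156 − 127 = 29 (since 22 + 32 + 35 + 38 = 127).
Row 7 is missing 156 − 124 = 32 (since 33 + 28 + 37 + 26 = 124).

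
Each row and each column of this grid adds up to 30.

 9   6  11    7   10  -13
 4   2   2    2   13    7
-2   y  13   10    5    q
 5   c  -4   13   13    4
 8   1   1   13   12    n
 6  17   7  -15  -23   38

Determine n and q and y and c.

n = -5, q = -1, y = 5, c = -1

Row 4: 5 − 4 + 13 + 13 + 4 = 31, so its missing entry is 30 − 31 = -1.
Row 5: 8 + 1 + 1 + 13 + 12 = 35, so its missing entry is 30 − 35 = -5.
Column 6: -13 + 7 + 4 − 5 + 38 = 31, so its missing entry is 30 − 31 = -1.
Row 3: -2 + 13 + 10 + 5 − 1 = 25, so its missing entry is 30 − 25 = 5.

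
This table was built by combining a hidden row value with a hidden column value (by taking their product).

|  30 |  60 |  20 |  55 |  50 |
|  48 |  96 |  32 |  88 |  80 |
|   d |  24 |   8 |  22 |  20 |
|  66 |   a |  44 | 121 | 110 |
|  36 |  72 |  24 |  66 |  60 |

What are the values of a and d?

Each row is a constant multiple of every other row — this is a multiplication table with the headers hidden.
Row 4 is 110/50 = 11/5 times row 1, so its entry in column 2 is 60 × 11/5 = 132.
Row 3 is 20/50 = 2/5 times row 1, so its entry in column 1 is 30 × 2/5 = 12.

a = 132, d = 12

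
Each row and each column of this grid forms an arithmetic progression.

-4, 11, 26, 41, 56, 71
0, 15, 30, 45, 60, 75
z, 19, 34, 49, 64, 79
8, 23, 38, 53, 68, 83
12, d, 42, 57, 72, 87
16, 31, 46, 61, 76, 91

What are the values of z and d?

Along each row the entries change by 15 per step; down each column they change by 4.
Row 3: from 19 at column 2, stepping by 15 to column 1 gives 4.
Row 5: from 12 at column 1, stepping by 15 to column 2 gives 27.

z = 4, d = 27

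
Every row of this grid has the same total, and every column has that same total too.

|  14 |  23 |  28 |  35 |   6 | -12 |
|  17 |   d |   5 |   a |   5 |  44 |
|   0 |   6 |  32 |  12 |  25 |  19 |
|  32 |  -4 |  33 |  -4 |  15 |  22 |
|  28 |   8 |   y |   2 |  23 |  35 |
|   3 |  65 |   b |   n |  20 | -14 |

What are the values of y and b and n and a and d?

Rows 1 and 3 both sum to 94, so that's the common total.
Column 2: 23 + 6 − 4 + 8 + 65 = 98, so its missing entry is 94 − 98 = -4.
Row 5: 28 + 8 + 2 + 23 + 35 = 96, so its missing entry is 94 − 96 = -2.
Row 2: 17 − 4 + 5 + 5 + 44 = 67, so its missing entry is 94 − 67 = 27.
Column 4: 35 + 27 + 12 − 4 + 2 = 72, so its missing entry is 94 − 72 = 22.
Row 6: 3 + 65 + 22 + 20 − 14 = 96, so its missing entry is 94 − 96 = -2.

y = -2, b = -2, n = 22, a = 27, d = -4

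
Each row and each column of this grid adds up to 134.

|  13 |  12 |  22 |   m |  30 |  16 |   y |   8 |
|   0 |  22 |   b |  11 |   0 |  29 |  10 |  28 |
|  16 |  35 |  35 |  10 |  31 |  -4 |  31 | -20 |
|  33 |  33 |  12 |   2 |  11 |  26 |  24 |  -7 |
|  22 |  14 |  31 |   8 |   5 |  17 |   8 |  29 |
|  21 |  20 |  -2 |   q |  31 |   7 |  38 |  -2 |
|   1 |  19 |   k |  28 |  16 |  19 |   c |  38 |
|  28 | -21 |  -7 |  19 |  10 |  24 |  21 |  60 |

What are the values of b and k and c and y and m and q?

b = 34, k = 9, c = 4, y = -2, m = 35, q = 21

Row 2: 0 + 22 + 11 + 0 + 29 + 10 + 28 = 100, so its missing entry is 134 − 100 = 34.
Column 3: 22 + 34 + 35 + 12 + 31 − 2 − 7 = 125, so its missing entry is 134 − 125 = 9.
Row 6: 21 + 20 − 2 + 31 + 7 + 38 − 2 = 113, so its missing entry is 134 − 113 = 21.
Column 4: 11 + 10 + 2 + 8 + 21 + 28 + 19 = 99, so its missing entry is 134 − 99 = 35.
Row 1: 13 + 12 + 22 + 35 + 30 + 16 + 8 = 136, so its missing entry is 134 − 136 = -2.
Row 7: 1 + 19 + 9 + 28 + 16 + 19 + 38 = 130, so its missing entry is 134 − 130 = 4.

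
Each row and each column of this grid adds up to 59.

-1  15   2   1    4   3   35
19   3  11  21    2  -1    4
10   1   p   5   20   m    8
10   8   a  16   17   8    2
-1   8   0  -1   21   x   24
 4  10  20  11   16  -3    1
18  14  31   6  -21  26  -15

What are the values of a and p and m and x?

Row 5: -1 + 8 + 0 − 1 + 21 + 24 = 51, so its missing entry is 59 − 51 = 8.
Row 4: 10 + 8 + 16 + 17 + 8 + 2 = 61, so its missing entry is 59 − 61 = -2.
Column 6: 3 − 1 + 8 + 8 − 3 + 26 = 41, so its missing entry is 59 − 41 = 18.
Row 3: 10 + 1 + 5 + 20 + 18 + 8 = 62, so its missing entry is 59 − 62 = -3.

a = -2, p = -3, m = 18, x = 8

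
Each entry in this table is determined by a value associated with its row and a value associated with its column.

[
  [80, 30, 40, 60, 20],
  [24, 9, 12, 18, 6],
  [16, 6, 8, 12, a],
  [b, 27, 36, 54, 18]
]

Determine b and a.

b = 72, a = 4

Each row is a constant multiple of every other row — this is a multiplication table with the headers hidden.
Row 4 is 54/60 = 9/10 times row 1, so its entry in column 1 is 80 × 9/10 = 72.
Row 3 is 12/60 = 1/5 times row 1, so its entry in column 5 is 20 × 1/5 = 4.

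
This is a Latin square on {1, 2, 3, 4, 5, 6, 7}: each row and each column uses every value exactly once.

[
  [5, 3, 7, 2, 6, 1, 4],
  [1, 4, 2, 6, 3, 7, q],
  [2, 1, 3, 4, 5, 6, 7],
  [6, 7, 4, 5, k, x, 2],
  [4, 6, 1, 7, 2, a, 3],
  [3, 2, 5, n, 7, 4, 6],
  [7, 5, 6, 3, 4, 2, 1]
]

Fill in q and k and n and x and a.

At (row 4, col 5): column 5 already has {2, 3, 4, 5, 6, 7}, so the value is 1.
For row 5, column 6: row 5 already has {1, 2, 3, 4, 6, 7}; that leaves 5.
Cell (6,4): row 6 already has {2, 3, 4, 5, 6, 7} → 1.
Cell (2,7): row 2 already has {1, 2, 3, 4, 6, 7} → 5.
Cell (4,6): row 4 already has {1, 2, 4, 5, 6, 7} → 3.

q = 5, k = 1, n = 1, x = 3, a = 5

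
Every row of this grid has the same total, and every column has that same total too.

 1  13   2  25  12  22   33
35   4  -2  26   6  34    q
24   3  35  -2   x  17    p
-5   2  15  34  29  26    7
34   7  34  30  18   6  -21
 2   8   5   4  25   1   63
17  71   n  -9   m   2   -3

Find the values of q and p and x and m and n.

q = 5, p = 24, x = 7, m = 11, n = 19

Rows 1 and 4 both sum to 108, so that's the common total.
Column 3: 2 − 2 + 35 + 15 + 34 + 5 = 89, so its missing entry is 108 − 89 = 19.
Row 7: 17 + 71 + 19 − 9 + 2 − 3 = 97, so its missing entry is 108 − 97 = 11.
Column 5: 12 + 6 + 29 + 18 + 25 + 11 = 101, so its missing entry is 108 − 101 = 7.
Row 3: 24 + 3 + 35 − 2 + 7 + 17 = 84, so its missing entry is 108 − 84 = 24.
Row 2: 35 + 4 − 2 + 26 + 6 + 34 = 103, so its missing entry is 108 − 103 = 5.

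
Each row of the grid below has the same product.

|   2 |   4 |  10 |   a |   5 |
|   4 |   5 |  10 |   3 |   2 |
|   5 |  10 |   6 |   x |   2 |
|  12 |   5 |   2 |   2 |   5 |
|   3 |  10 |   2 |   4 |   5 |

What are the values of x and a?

x = 2, a = 3

Rows 4 and 5 each multiply to 1200, so every row has product 1200.
Row 3: 5×10×6×2 = 600, so the missing entry is 1200 ÷ 600 = 2.
Row 1: 2×4×10×5 = 400, so the missing entry is 1200 ÷ 400 = 3.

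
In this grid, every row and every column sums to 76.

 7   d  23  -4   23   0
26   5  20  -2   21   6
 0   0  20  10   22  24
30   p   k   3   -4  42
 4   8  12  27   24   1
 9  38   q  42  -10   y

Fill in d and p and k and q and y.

d = 27, p = -2, k = 7, q = -6, y = 3

Row 1 has 7 + 23 − 4 + 23 + 0 = 49; the blank must be 76 − 49 = 27.
Column 6 has 0 + 6 + 24 + 42 + 1 = 73; the blank must be 76 − 73 = 3.
Column 2 has 27 + 5 + 0 + 8 + 38 = 78; the blank must be 76 − 78 = -2.
Row 4 has 30 − 2 + 3 − 4 + 42 = 69; the blank must be 76 − 69 = 7.
Row 6 has 9 + 38 + 42 − 10 + 3 = 82; the blank must be 76 − 82 = -6.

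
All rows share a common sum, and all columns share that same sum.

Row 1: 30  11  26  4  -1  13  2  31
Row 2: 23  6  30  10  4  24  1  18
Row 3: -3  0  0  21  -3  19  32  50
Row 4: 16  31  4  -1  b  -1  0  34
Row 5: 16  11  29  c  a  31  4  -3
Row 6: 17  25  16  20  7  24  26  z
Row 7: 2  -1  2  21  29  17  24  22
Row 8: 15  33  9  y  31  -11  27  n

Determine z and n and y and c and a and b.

z = -19, n = -17, y = 29, c = 12, a = 16, b = 33

Rows 1 and 2 both sum to 116, so that's the common total.
The known cells in row 4 total 83, leaving 116 − 83 = 33 for the blank.
The known cells in column 5 total 100, leaving 116 − 100 = 16 for the blank.
The known cells in row 5 total 104, leaving 116 − 104 = 12 for the blank.
The known cells in row 6 total 135, leaving 116 − 135 = -19 for the blank.
The known cells in column 8 total 133, leaving 116 − 133 = -17 for the blank.
The known cells in row 8 total 87, leaving 116 − 87 = 29 for the blank.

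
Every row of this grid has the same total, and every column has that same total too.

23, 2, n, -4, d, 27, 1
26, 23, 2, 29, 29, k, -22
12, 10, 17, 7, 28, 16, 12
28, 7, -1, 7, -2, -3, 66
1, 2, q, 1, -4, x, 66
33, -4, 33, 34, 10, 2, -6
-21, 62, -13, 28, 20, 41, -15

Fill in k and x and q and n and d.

Rows 3 and 4 both sum to 102, so that's the common total.
Column 5 has 29 + 28 − 2 − 4 + 10 + 20 = 81; the blank must be 102 − 81 = 21.
Row 2 has 26 + 23 + 2 + 29 + 29 − 22 = 87; the blank must be 102 − 87 = 15.
Row 1 has 23 + 2 − 4 + 21 + 27 + 1 = 70; the blank must be 102 − 70 = 32.
Column 3 has 32 + 2 + 17 − 1 + 33 − 13 = 70; the blank must be 102 − 70 = 32.
Row 5 has 1 + 2 + 32 + 1 − 4 + 66 = 98; the blank must be 102 − 98 = 4.

k = 15, x = 4, q = 32, n = 32, d = 21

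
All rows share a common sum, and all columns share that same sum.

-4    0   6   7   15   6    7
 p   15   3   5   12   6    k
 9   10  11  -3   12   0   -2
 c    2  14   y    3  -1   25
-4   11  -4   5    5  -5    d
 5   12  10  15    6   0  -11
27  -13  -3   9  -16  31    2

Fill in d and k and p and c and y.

d = 29, k = -13, p = 9, c = -5, y = -1

Rows 1 and 3 both sum to 37, so that's the common total.
Row 5: -4 + 11 − 4 + 5 + 5 − 5 = 8, so its missing entry is 37 − 8 = 29.
Column 4: 7 + 5 − 3 + 5 + 15 + 9 = 38, so its missing entry is 37 − 38 = -1.
Row 4: 2 + 14 − 1 + 3 − 1 + 25 = 42, so its missing entry is 37 − 42 = -5.
Column 1: -4 + 9 − 5 − 4 + 5 + 27 = 28, so its missing entry is 37 − 28 = 9.
Row 2: 9 + 15 + 3 + 5 + 12 + 6 = 50, so its missing entry is 37 − 50 = -13.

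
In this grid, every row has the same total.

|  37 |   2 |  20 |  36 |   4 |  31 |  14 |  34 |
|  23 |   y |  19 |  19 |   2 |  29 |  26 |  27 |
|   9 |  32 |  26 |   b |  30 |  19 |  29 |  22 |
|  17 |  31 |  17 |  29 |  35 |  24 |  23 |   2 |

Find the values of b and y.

The complete rows each total 178.
Row 3 is missing 178 − 167 = 11 (since 9 + 32 + 26 + 30 + 19 + 29 + 22 = 167).
Row 2 is missing 178 − 145 = 33 (since 23 + 19 + 19 + 2 + 29 + 26 + 27 = 145).

b = 11, y = 33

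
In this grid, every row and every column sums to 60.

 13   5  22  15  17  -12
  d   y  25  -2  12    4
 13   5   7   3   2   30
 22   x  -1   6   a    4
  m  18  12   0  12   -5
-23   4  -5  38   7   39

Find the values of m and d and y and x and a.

The known cells in row 5 total 37, leaving 60 − 37 = 23 for the blank.
The known cells in column 5 total 50, leaving 60 − 50 = 10 for the blank.
The known cells in row 4 total 41, leaving 60 − 41 = 19 for the blank.
The known cells in column 2 total 51, leaving 60 − 51 = 9 for the blank.
The known cells in row 2 total 48, leaving 60 − 48 = 12 for the blank.

m = 23, d = 12, y = 9, x = 19, a = 10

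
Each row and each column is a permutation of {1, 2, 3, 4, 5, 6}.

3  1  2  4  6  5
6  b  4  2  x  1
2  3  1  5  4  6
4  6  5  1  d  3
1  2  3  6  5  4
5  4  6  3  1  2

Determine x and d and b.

x = 3, d = 2, b = 5

Cell (2,2): column 2 already has {1, 2, 3, 4, 6} → 5.
Cell (4,5): row 4 already has {1, 3, 4, 5, 6} → 2.
At (row 2, col 5): row 2 already has {1, 2, 4, 5, 6}, so the value is 3.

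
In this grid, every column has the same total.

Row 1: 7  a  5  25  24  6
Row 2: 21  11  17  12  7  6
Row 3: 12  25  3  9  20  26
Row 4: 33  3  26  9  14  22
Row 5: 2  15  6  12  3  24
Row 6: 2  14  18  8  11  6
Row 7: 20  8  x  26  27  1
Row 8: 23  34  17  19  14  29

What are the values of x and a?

The complete columns each total 120.
Column 3 is missing 120 − 92 = 28 (since 5 + 17 + 3 + 26 + 6 + 18 + 17 = 92).
Column 2 is missing 120 − 110 = 10 (since 11 + 25 + 3 + 15 + 14 + 8 + 34 = 110).

x = 28, a = 10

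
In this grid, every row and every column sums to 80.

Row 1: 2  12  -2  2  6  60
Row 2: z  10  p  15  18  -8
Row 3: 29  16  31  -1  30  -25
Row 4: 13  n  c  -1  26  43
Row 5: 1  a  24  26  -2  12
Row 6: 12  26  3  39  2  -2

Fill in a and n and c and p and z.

Column 1: 2 + 29 + 13 + 1 + 12 = 57, so its missing entry is 80 − 57 = 23.
Row 2: 23 + 10 + 15 + 18 − 8 = 58, so its missing entry is 80 − 58 = 22.
Column 3: -2 + 22 + 31 + 24 + 3 = 78, so its missing entry is 80 − 78 = 2.
Row 4: 13 + 2 − 1 + 26 + 43 = 83, so its missing entry is 80 − 83 = -3.
Row 5: 1 + 24 + 26 − 2 + 12 = 61, so its missing entry is 80 − 61 = 19.

a = 19, n = -3, c = 2, p = 22, z = 23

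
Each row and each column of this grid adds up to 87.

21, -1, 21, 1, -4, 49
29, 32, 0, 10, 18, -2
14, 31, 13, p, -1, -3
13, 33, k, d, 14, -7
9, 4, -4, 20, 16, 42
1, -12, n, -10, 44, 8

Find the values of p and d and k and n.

p = 33, d = 33, k = 1, n = 56

The known cells in row 3 total 54, leaving 87 − 54 = 33 for the blank.
The known cells in column 4 total 54, leaving 87 − 54 = 33 for the blank.
The known cells in row 4 total 86, leaving 87 − 86 = 1 for the blank.
The known cells in row 6 total 31, leaving 87 − 31 = 56 for the blank.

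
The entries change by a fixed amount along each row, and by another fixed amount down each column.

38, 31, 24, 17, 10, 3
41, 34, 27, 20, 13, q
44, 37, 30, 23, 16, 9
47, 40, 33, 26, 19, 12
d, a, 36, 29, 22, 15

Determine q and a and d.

Along each row the entries change by -7 per step; down each column they change by 3.
Row 2: from 41 at column 1, stepping by -7 to column 6 gives 6.
Row 5: from 36 at column 3, stepping by -7 to column 2 gives 43.
Row 5: from 36 at column 3, stepping by -7 to column 1 gives 50.

q = 6, a = 43, d = 50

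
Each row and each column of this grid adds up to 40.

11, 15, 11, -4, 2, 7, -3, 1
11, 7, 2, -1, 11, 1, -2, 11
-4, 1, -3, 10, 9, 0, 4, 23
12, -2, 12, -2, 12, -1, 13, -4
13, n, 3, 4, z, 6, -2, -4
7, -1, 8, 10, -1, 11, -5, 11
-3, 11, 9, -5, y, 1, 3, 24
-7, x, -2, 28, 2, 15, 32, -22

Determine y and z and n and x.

Row 7 has -3 + 11 + 9 − 5 + 1 + 3 + 24 = 40; the blank must be 40 − 40 = 0.
Column 5 has 2 + 11 + 9 + 12 − 1 + 0 + 2 = 35; the blank must be 40 − 35 = 5.
Row 5 has 13 + 3 + 4 + 5 + 6 − 2 − 4 = 25; the blank must be 40 − 25 = 15.
Row 8 has -7 − 2 + 28 + 2 + 15 + 32 − 22 = 46; the blank must be 40 − 46 = -6.

y = 0, z = 5, n = 15, x = -6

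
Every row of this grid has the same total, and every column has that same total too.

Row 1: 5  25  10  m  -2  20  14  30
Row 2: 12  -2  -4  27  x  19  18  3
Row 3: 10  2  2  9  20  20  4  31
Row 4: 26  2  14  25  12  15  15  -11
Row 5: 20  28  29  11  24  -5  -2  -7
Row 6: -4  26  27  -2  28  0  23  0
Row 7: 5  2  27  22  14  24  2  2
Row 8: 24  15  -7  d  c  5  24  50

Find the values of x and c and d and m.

x = 25, c = -23, d = 10, m = -4

Rows 3 and 4 both sum to 98, so that's the common total.
Row 1 has 5 + 25 + 10 − 2 + 20 + 14 + 30 = 102; the blank must be 98 − 102 = -4.
Row 2 has 12 − 2 − 4 + 27 + 19 + 18 + 3 = 73; the blank must be 98 − 73 = 25.
Column 5 has -2 + 25 + 20 + 12 + 24 + 28 + 14 = 121; the blank must be 98 − 121 = -23.
Row 8 has 24 + 15 − 7 − 23 + 5 + 24 + 50 = 88; the blank must be 98 − 88 = 10.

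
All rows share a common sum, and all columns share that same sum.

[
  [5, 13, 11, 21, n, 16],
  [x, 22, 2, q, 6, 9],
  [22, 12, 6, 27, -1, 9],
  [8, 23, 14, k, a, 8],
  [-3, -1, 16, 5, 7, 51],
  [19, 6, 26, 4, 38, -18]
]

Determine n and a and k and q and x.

n = 9, a = 16, k = 6, q = 12, x = 24

Rows 3 and 5 both sum to 75, so that's the common total.
Row 1 has 5 + 13 + 11 + 21 + 16 = 66; the blank must be 75 − 66 = 9.
Column 5 has 9 + 6 − 1 + 7 + 38 = 59; the blank must be 75 − 59 = 16.
Row 4 has 8 + 23 + 14 + 16 + 8 = 69; the blank must be 75 − 69 = 6.
Column 1 has 5 + 22 + 8 − 3 + 19 = 51; the blank must be 75 − 51 = 24.
Row 2 has 24 + 22 + 2 + 6 + 9 = 63; the blank must be 75 − 63 = 12.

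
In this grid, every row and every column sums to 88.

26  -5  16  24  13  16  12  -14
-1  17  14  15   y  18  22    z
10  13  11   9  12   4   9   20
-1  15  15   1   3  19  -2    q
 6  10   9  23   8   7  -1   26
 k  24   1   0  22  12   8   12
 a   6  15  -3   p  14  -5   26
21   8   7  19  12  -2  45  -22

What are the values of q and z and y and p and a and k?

Row 4: -1 + 15 + 15 + 1 + 3 + 19 − 2 = 50, so its missing entry is 88 − 50 = 38.
Column 8: -14 + 20 + 38 + 26 + 12 + 26 − 22 = 86, so its missing entry is 88 − 86 = 2.
Row 2: -1 + 17 + 14 + 15 + 18 + 22 + 2 = 87, so its missing entry is 88 − 87 = 1.
Column 5: 13 + 1 + 12 + 3 + 8 + 22 + 12 = 71, so its missing entry is 88 − 71 = 17.
Row 6: 24 + 1 + 0 + 22 + 12 + 8 + 12 = 79, so its missing entry is 88 − 79 = 9.
Row 7: 6 + 15 − 3 + 17 + 14 − 5 + 26 = 70, so its missing entry is 88 − 70 = 18.

q = 38, z = 2, y = 1, p = 17, a = 18, k = 9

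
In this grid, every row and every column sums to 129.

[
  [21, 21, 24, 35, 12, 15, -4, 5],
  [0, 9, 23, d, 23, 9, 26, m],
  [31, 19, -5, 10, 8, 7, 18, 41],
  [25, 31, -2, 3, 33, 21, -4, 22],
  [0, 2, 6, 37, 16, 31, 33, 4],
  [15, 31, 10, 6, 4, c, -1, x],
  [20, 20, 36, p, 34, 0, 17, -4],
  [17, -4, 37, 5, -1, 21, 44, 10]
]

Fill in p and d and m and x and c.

Column 6 has 15 + 9 + 7 + 21 + 31 + 0 + 21 = 104; the blank must be 129 − 104 = 25.
Row 6 has 15 + 31 + 10 + 6 + 4 + 25 − 1 = 90; the blank must be 129 − 90 = 39.
Column 8 has 5 + 41 + 22 + 4 + 39 − 4 + 10 = 117; the blank must be 129 − 117 = 12.
Row 7 has 20 + 20 + 36 + 34 + 0 + 17 − 4 = 123; the blank must be 129 − 123 = 6.
Row 2 has 0 + 9 + 23 + 23 + 9 + 26 + 12 = 102; the blank must be 129 − 102 = 27.

p = 6, d = 27, m = 12, x = 39, c = 25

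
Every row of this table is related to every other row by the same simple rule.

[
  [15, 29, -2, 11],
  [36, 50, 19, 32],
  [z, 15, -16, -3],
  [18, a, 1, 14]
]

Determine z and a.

z = 1, a = 32

The difference between any two rows is the same in every column — this is an addition table with the headers hidden.
Row 3 minus row 1 is -3 − 11 = -14, so its entry in column 1 is 15 + (-14) = 1.
Row 4 minus row 1 is 14 − 11 = 3, so its entry in column 2 is 29 + 3 = 32.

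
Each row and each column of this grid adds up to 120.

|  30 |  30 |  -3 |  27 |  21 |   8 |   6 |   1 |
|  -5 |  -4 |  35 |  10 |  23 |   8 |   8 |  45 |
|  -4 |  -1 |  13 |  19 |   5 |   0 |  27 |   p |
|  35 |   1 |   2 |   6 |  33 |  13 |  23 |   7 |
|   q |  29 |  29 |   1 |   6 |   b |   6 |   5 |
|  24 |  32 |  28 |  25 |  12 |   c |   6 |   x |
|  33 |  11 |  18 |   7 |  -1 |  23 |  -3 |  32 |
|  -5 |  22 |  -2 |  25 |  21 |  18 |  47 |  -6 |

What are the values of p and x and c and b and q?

p = 61, x = -25, c = 18, b = 32, q = 12

The known cells in column 1 total 108, leaving 120 − 108 = 12 for the blank.
The known cells in row 3 total 59, leaving 120 − 59 = 61 for the blank.
The known cells in column 8 total 145, leaving 120 − 145 = -25 for the blank.
The known cells in row 6 total 102, leaving 120 − 102 = 18 for the blank.
The known cells in row 5 total 88, leaving 120 − 88 = 32 for the blank.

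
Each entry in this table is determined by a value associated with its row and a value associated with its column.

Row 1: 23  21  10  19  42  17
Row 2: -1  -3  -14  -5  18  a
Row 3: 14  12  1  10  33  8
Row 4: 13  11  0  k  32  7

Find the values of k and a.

The difference between any two rows is the same in every column — this is an addition table with the headers hidden.
Row 4 minus row 1 is 11 − 21 = -10, so its entry in column 4 is 19 + (-10) = 9.
Row 2 minus row 1 is -3 − 21 = -24, so its entry in column 6 is 17 + (-24) = -7.

k = 9, a = -7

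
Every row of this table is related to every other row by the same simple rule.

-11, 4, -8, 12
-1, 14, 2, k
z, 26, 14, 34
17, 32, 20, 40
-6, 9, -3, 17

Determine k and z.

The difference between any two rows is the same in every column — this is an addition table with the headers hidden.
Row 2 minus row 1 is 2 − (-8) = 10, so its entry in column 4 is 12 + 10 = 22.
Row 3 minus row 1 is 14 − (-8) = 22, so its entry in column 1 is -11 + 22 = 11.

k = 22, z = 11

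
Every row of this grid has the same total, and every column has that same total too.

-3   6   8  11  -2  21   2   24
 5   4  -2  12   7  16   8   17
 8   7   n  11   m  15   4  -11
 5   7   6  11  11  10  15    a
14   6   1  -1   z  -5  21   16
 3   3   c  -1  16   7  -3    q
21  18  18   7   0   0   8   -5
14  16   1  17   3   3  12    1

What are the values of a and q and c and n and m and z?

a = 2, q = 23, c = 19, n = 16, m = 17, z = 15

Rows 1 and 2 both sum to 67, so that's the common total.
Row 5: 14 + 6 + 1 − 1 − 5 + 21 + 16 = 52, so its missing entry is 67 − 52 = 15.
Column 5: -2 + 7 + 11 + 15 + 16 + 0 + 3 = 50, so its missing entry is 67 − 50 = 17.
Row 4: 5 + 7 + 6 + 11 + 11 + 10 + 15 = 65, so its missing entry is 67 − 65 = 2.
Column 8: 24 + 17 − 11 + 2 + 16 − 5 + 1 = 44, so its missing entry is 67 − 44 = 23.
Row 3: 8 + 7 + 11 + 17 + 15 + 4 − 11 = 51, so its missing entry is 67 − 51 = 16.
Row 6: 3 + 3 − 1 + 16 + 7 − 3 + 23 = 48, so its missing entry is 67 − 48 = 19.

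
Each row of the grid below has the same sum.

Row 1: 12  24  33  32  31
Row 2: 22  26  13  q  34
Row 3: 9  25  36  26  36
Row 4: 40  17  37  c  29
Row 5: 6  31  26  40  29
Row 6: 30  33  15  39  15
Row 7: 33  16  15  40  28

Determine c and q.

c = 9, q = 37

Rows 3 and 7 both add up to 132, so every row sums to 132.
Row 4: 40 + 17 + 37 + 29 = 123, so the missing entry is 132 − 123 = 9.
Row 2: 22 + 26 + 13 + 34 = 95, so the missing entry is 132 − 95 = 37.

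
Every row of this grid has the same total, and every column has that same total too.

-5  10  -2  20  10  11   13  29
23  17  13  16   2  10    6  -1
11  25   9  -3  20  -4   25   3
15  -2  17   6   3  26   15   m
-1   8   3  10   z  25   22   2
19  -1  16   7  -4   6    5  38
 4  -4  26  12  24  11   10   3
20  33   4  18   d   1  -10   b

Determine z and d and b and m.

Rows 1 and 2 both sum to 86, so that's the common total.
Row 5: -1 + 8 + 3 + 10 + 25 + 22 + 2 = 69, so its missing entry is 86 − 69 = 17.
Column 5: 10 + 2 + 20 + 3 + 17 − 4 + 24 = 72, so its missing entry is 86 − 72 = 14.
Row 8: 20 + 33 + 4 + 18 + 14 + 1 − 10 = 80, so its missing entry is 86 − 80 = 6.
Row 4: 15 − 2 + 17 + 6 + 3 + 26 + 15 = 80, so its missing entry is 86 − 80 = 6.

z = 17, d = 14, b = 6, m = 6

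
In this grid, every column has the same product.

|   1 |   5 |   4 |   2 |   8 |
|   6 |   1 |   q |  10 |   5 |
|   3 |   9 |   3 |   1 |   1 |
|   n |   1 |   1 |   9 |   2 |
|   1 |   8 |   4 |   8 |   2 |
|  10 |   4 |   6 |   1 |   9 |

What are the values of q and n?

q = 5, n = 8

Columns 4 and 5 each multiply to 1440, so every column has product 1440.
Column 3: 4×3×1×4×6 = 288, so the missing entry is 1440 ÷ 288 = 5.
Column 1: 1×6×3×1×10 = 180, so the missing entry is 1440 ÷ 180 = 8.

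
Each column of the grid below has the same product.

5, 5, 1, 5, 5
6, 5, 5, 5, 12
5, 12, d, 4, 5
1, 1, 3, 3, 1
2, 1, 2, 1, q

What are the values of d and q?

Columns 2 and 4 each multiply to 300, so every column has product 300.
Column 3: 1×5×3×2 = 30, so the missing entry is 300 ÷ 30 = 10.
Column 5: 5×12×5×1 = 300, so the missing entry is 300 ÷ 300 = 1.

d = 10, q = 1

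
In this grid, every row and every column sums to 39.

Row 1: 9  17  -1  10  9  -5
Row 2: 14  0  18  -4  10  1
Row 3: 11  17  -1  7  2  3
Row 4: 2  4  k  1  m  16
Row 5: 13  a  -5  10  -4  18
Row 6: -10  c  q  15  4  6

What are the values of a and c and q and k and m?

a = 7, c = -6, q = 30, k = -2, m = 18

Column 5: 9 + 10 + 2 − 4 + 4 = 21, so its missing entry is 39 − 21 = 18.
Row 4: 2 + 4 + 1 + 18 + 16 = 41, so its missing entry is 39 − 41 = -2.
Row 5: 13 − 5 + 10 − 4 + 18 = 32, so its missing entry is 39 − 32 = 7.
Column 2: 17 + 0 + 17 + 4 + 7 = 45, so its missing entry is 39 − 45 = -6.
Row 6: -10 − 6 + 15 + 4 + 6 = 9, so its missing entry is 39 − 9 = 30.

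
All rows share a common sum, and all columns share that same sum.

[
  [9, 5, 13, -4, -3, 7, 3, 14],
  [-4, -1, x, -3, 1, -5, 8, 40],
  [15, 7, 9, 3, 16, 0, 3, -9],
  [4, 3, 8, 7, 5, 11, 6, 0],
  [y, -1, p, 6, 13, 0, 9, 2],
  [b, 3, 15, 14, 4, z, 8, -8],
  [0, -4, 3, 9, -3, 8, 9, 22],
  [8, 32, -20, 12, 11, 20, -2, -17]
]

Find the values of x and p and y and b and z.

Rows 1 and 3 both sum to 44, so that's the common total.
The known cells in row 2 total 36, leaving 44 − 36 = 8 for the blank.
The known cells in column 6 total 41, leaving 44 − 41 = 3 for the blank.
The known cells in column 3 total 36, leaving 44 − 36 = 8 for the blank.
The known cells in row 5 total 37, leaving 44 − 37 = 7 for the blank.
The known cells in row 6 total 39, leaving 44 − 39 = 5 for the blank.

x = 8, p = 8, y = 7, b = 5, z = 3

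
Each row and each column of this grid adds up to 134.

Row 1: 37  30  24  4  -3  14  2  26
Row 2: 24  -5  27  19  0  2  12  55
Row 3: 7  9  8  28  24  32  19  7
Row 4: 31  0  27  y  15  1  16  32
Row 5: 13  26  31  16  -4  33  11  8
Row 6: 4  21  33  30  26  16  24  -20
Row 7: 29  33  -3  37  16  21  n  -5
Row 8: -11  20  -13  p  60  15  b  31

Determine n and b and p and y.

n = 6, b = 44, p = -12, y = 12

Row 7: 29 + 33 − 3 + 37 + 16 + 21 − 5 = 128, so its missing entry is 134 − 128 = 6.
Column 7: 2 + 12 + 19 + 16 + 11 + 24 + 6 = 90, so its missing entry is 134 − 90 = 44.
Row 4: 31 + 0 + 27 + 15 + 1 + 16 + 32 = 122, so its missing entry is 134 − 122 = 12.
Row 8: -11 + 20 − 13 + 60 + 15 + 44 + 31 = 146, so its missing entry is 134 − 146 = -12.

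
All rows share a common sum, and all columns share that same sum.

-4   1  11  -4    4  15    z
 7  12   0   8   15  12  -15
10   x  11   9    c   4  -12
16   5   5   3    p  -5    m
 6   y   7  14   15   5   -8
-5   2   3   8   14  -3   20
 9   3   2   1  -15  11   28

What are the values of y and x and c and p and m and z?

y = 0, x = 16, c = 1, p = 5, m = 10, z = 16

Rows 2 and 6 both sum to 39, so that's the common total.
Row 1: -4 + 1 + 11 − 4 + 4 + 15 = 23, so its missing entry is 39 − 23 = 16.
Column 7: 16 − 15 − 12 − 8 + 20 + 28 = 29, so its missing entry is 39 − 29 = 10.
Row 4: 16 + 5 + 5 + 3 − 5 + 10 = 34, so its missing entry is 39 − 34 = 5.
Column 5: 4 + 15 + 5 + 15 + 14 − 15 = 38, so its missing entry is 39 − 38 = 1.
Row 3: 10 + 11 + 9 + 1 + 4 − 12 = 23, so its missing entry is 39 − 23 = 16.
Row 5: 6 + 7 + 14 + 15 + 5 − 8 = 39, so its missing entry is 39 − 39 = 0.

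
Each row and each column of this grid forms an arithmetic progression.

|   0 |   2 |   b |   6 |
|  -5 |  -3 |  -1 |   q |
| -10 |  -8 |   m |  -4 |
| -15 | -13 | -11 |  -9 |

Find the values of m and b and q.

m = -6, b = 4, q = 1

Along each row the entries change by 2 per step; down each column they change by -5.
Row 3: from -10 at column 1, stepping by 2 to column 3 gives -6.
Row 1: from 0 at column 1, stepping by 2 to column 3 gives 4.
Row 2: from -5 at column 1, stepping by 2 to column 4 gives 1.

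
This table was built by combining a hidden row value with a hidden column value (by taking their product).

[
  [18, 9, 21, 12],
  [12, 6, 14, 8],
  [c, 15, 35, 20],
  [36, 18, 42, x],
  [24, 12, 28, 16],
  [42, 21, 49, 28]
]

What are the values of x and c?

Each row is a constant multiple of every other row — this is a multiplication table with the headers hidden.
Row 4 is 18/9 = 2/1 times row 1, so its entry in column 4 is 12 × 2/1 = 24.
Row 3 is 15/9 = 5/3 times row 1, so its entry in column 1 is 18 × 5/3 = 30.

x = 24, c = 30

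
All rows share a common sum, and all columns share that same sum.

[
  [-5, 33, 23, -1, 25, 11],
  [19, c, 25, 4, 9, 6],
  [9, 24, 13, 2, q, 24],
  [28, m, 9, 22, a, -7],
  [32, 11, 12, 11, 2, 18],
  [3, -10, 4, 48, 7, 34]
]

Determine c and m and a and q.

Rows 1 and 5 both sum to 86, so that's the common total.
Row 2 has 19 + 25 + 4 + 9 + 6 = 63; the blank must be 86 − 63 = 23.
Column 2 has 33 + 23 + 24 + 11 − 10 = 81; the blank must be 86 − 81 = 5.
Row 4 has 28 + 5 + 9 + 22 − 7 = 57; the blank must be 86 − 57 = 29.
Row 3 has 9 + 24 + 13 + 2 + 24 = 72; the blank must be 86 − 72 = 14.

c = 23, m = 5, a = 29, q = 14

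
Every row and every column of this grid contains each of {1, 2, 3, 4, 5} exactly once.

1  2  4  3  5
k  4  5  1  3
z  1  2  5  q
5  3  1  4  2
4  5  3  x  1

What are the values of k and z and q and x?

At (row 2, col 1): row 2 already has {1, 3, 4, 5}, so the value is 2.
For row 3, column 5: column 5 already has {1, 2, 3, 5}; that leaves 4.
For row 3, column 1: row 3 already has {1, 2, 4, 5}; that leaves 3.
At (row 5, col 4): row 5 already has {1, 3, 4, 5}, so the value is 2.

k = 2, z = 3, q = 4, x = 2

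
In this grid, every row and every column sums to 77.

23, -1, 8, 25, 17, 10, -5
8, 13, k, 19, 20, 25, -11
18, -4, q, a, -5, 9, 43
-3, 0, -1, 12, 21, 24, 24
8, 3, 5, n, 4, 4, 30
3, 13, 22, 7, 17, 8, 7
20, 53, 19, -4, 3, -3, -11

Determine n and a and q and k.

n = 23, a = -5, q = 21, k = 3

The known cells in row 2 total 74, leaving 77 − 74 = 3 for the blank.
The known cells in column 3 total 56, leaving 77 − 56 = 21 for the blank.
The known cells in row 3 total 82, leaving 77 − 82 = -5 for the blank.
The known cells in row 5 total 54, leaving 77 − 54 = 23 for the blank.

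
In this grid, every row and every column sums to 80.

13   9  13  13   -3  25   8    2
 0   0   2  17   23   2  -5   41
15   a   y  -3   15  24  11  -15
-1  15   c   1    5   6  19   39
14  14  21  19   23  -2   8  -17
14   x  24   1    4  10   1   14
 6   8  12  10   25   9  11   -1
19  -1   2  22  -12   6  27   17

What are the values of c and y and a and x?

Row 6 has 14 + 24 + 1 + 4 + 10 + 1 + 14 = 68; the blank must be 80 − 68 = 12.
Row 4 has -1 + 15 + 1 + 5 + 6 + 19 + 39 = 84; the blank must be 80 − 84 = -4.
Column 2 has 9 + 0 + 15 + 14 + 12 + 8 − 1 = 57; the blank must be 80 − 57 = 23.
Row 3 has 15 + 23 − 3 + 15 + 24 + 11 − 15 = 70; the blank must be 80 − 70 = 10.

c = -4, y = 10, a = 23, x = 12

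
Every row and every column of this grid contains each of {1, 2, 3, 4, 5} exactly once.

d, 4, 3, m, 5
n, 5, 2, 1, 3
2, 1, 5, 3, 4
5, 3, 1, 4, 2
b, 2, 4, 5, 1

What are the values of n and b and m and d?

For row 2, column 1: row 2 already has {1, 2, 3, 5}; that leaves 4.
Cell (1,4): column 4 already has {1, 3, 4, 5} → 2.
For row 5, column 1: row 5 already has {1, 2, 4, 5}; that leaves 3.
Cell (1,1): row 1 already has {2, 3, 4, 5} → 1.

n = 4, b = 3, m = 2, d = 1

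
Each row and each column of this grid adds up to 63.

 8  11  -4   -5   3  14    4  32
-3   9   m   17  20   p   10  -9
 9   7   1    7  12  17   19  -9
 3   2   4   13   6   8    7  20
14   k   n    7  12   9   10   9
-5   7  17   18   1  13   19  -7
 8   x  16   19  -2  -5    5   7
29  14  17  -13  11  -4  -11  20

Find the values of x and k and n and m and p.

Column 6 has 14 + 17 + 8 + 9 + 13 − 5 − 4 = 52; the blank must be 63 − 52 = 11.
Row 2 has -3 + 9 + 17 + 20 + 11 + 10 − 9 = 55; the blank must be 63 − 55 = 8.
Row 7 has 8 + 16 + 19 − 2 − 5 + 5 + 7 = 48; the blank must be 63 − 48 = 15.
Column 3 has -4 + 8 + 1 + 4 + 17 + 16 + 17 = 59; the blank must be 63 − 59 = 4.
Row 5 has 14 + 4 + 7 + 12 + 9 + 10 + 9 = 65; the blank must be 63 − 65 = -2.

x = 15, k = -2, n = 4, m = 8, p = 11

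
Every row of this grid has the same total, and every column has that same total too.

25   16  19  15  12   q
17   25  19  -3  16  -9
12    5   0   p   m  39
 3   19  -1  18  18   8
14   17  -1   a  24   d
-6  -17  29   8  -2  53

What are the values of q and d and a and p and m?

q = -22, d = -4, a = 15, p = 12, m = -3

Rows 2 and 4 both sum to 65, so that's the common total.
The known cells in column 5 total 68, leaving 65 − 68 = -3 for the blank.
The known cells in row 3 total 53, leaving 65 − 53 = 12 for the blank.
The known cells in column 4 total 50, leaving 65 − 50 = 15 for the blank.
The known cells in row 5 total 69, leaving 65 − 69 = -4 for the blank.
The known cells in row 1 total 87, leaving 65 − 87 = -22 for the blank.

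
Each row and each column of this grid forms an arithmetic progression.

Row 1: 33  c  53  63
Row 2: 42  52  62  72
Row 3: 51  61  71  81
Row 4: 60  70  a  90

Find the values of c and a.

c = 43, a = 80

Along each row the entries change by 10 per step; down each column they change by 9.
Row 1: from 33 at column 1, stepping by 10 to column 2 gives 43.
Row 4: from 60 at column 1, stepping by 10 to column 3 gives 80.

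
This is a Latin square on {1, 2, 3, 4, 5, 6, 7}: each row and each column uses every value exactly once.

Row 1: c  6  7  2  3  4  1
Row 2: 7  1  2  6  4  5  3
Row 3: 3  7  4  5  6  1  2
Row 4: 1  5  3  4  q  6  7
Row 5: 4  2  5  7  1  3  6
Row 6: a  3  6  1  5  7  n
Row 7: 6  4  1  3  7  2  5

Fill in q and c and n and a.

At (row 6, col 7): column 7 already has {1, 2, 3, 5, 6, 7}, so the value is 4.
At (row 6, col 1): row 6 already has {1, 3, 4, 5, 6, 7}, so the value is 2.
At (row 4, col 5): row 4 already has {1, 3, 4, 5, 6, 7}, so the value is 2.
Cell (1,1): row 1 already has {1, 2, 3, 4, 6, 7} → 5.

q = 2, c = 5, n = 4, a = 2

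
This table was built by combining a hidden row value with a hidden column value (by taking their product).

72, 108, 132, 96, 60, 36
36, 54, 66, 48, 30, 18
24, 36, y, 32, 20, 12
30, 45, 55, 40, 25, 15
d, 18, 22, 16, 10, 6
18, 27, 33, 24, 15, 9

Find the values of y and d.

Each row is a constant multiple of every other row — this is a multiplication table with the headers hidden.
Row 3 is 32/96 = 1/3 times row 1, so its entry in column 3 is 132 × 1/3 = 44.
Row 5 is 16/96 = 1/6 times row 1, so its entry in column 1 is 72 × 1/6 = 12.

y = 44, d = 12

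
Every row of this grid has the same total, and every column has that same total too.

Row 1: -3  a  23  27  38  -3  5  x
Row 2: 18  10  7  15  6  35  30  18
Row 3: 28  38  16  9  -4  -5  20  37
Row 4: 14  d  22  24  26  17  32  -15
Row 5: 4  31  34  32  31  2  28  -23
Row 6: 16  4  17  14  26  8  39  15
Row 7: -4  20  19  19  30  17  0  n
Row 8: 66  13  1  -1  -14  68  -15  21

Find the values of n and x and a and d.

n = 38, x = 48, a = 4, d = 19

Rows 2 and 3 both sum to 139, so that's the common total.
The known cells in row 7 total 101, leaving 139 − 101 = 38 for the blank.
The known cells in column 8 total 91, leaving 139 − 91 = 48 for the blank.
The known cells in row 4 total 120, leaving 139 − 120 = 19 for the blank.
The known cells in row 1 total 135, leaving 139 − 135 = 4 for the blank.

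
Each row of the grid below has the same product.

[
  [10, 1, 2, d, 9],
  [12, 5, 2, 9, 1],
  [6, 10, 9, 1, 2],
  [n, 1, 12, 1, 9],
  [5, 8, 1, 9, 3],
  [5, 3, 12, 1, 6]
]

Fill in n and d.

n = 10, d = 6

Rows 3 and 5 each multiply to 1080, so every row has product 1080.
Row 4: 1×12×1×9 = 108, so the missing entry is 1080 ÷ 108 = 10.
Row 1: 10×1×2×9 = 180, so the missing entry is 1080 ÷ 180 = 6.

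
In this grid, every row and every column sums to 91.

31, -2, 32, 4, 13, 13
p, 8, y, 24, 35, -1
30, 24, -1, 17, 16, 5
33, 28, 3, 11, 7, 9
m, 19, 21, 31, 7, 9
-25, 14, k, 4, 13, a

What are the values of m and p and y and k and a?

m = 4, p = 18, y = 7, k = 29, a = 56

The known cells in column 6 total 35, leaving 91 − 35 = 56 for the blank.
The known cells in row 5 total 87, leaving 91 − 87 = 4 for the blank.
The known cells in column 1 total 73, leaving 91 − 73 = 18 for the blank.
The known cells in row 2 total 84, leaving 91 − 84 = 7 for the blank.
The known cells in row 6 total 62, leaving 91 − 62 = 29 for the blank.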